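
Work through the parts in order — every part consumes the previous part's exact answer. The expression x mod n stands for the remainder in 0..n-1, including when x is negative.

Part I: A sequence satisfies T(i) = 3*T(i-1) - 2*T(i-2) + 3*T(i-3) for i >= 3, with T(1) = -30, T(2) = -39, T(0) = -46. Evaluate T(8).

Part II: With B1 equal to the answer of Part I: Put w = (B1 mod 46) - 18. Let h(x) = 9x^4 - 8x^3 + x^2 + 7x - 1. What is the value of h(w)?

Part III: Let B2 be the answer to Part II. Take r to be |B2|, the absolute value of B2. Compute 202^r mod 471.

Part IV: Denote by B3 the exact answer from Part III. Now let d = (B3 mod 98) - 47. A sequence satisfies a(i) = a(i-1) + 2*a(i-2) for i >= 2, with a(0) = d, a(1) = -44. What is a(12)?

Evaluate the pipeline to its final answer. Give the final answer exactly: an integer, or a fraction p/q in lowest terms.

Part I: T(3) = 3*(-39) - 2*(-30) + 3*(-46) = -195; iterating: T(3)=-195, T(4)=-597, T(5)=-1518, T(6)=-3945, T(7)=-10590, T(8)=-28434; answer -28434
Part II: B1 = -28434; w = 22; 9*(22)^4 - 8*(22)^3 + 1*(22)^2 + 7*(22)^1 - 1 = (2108304) + (-85184) + (484) + (154) + (-1) = 2023757; answer 2023757
Part III: B2 = 2023757; r = 2023757; squarings mod 471: 202^1=202, 202^2=298, 202^4=256, 202^8=67, 202^16=250, 202^32=328, 202^64=196, 202^128=265, 202^256=46, 202^512=232, 202^1024=130, 202^2048=415, 202^4096=310, 202^8192=16, 202^16384=256, 202^32768=67, 202^65536=250, 202^131072=328, 202^262144=196, 202^524288=265, 202^1048576=46; 202^2023757 = 202^1 * 202^4 * 202^8 * 202^64 * 202^256 * 202^8192 * 202^16384 * 202^32768 * 202^131072 * 202^262144 * 202^524288 * 202^1048576 = 463 (mod 471); answer 463
Part IV: B3 = 463; d = 24; a(2) = 1*(-44) + 2*(24) = 4; iterating: a(2)=4, a(3)=-84, a(4)=-76, a(5)=-244, a(6)=-396, a(7)=-884, a(8)=-1676, a(9)=-3444, a(10)=-6796, a(11)=-13684, a(12)=-27276; answer -27276

-27276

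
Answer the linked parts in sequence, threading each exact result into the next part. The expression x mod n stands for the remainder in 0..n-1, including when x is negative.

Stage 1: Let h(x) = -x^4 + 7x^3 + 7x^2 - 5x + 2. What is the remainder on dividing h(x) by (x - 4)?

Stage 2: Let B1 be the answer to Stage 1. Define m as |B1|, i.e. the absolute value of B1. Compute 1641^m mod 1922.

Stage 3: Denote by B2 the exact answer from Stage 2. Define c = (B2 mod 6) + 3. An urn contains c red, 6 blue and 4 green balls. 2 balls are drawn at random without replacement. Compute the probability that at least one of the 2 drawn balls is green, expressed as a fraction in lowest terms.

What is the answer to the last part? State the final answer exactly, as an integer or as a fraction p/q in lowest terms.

Stage 1: remainder = value at the root: -1*(4)^4 + 7*(4)^3 + 7*(4)^2 - 5*(4)^1 + 2 = (-256) + (448) + (112) + (-20) + (2) = 286; answer 286
Stage 2: B1 = 286; m = 286; squarings mod 1922: 1641^1=1641, 1641^2=159, 1641^4=295, 1641^8=535, 1641^16=1769, 1641^32=345, 1641^64=1783, 1641^128=101, 1641^256=591; 1641^286 = 1641^2 * 1641^4 * 1641^8 * 1641^16 * 1641^256 = 1645 (mod 1922); answer 1645
Stage 3: B2 = 1645; c = 4; total draws C(14,2) = 91; complement C(10,2) = 45; favorable 91 - 45 = 46; P = 46/91; answer 46/91

46/91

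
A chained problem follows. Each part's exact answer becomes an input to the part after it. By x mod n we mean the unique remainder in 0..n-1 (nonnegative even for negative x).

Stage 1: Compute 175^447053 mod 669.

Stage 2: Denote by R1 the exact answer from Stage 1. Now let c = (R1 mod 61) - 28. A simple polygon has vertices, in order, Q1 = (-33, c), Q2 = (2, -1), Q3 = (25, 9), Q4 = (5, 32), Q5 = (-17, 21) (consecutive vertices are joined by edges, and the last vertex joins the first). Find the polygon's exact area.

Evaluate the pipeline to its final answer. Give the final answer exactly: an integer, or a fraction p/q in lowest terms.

Stage 1: squarings mod 669: 175^1=175, 175^2=520, 175^4=124, 175^8=658, 175^16=121, 175^32=592, 175^64=577, 175^128=436, 175^256=100, 175^512=634, 175^1024=556, 175^2048=58, 175^4096=19, 175^8192=361, 175^16384=535, 175^32768=562, 175^65536=76, 175^131072=424, 175^262144=484; 175^447053 = 175^1 * 175^4 * 175^8 * 175^64 * 175^512 * 175^4096 * 175^16384 * 175^32768 * 175^131072 * 175^262144 = 130 (mod 669); answer 130
Stage 2: R1 = 130; c = -20; cross terms: (-33*-1 - 2*-20)=73, (2*9 - 25*-1)=43, (25*32 - 5*9)=755, (5*21 - -17*32)=649, (-17*-20 - -33*21)=1033; twice the area = |2553| = 2553; area = 2553/2; answer 2553/2

2553/2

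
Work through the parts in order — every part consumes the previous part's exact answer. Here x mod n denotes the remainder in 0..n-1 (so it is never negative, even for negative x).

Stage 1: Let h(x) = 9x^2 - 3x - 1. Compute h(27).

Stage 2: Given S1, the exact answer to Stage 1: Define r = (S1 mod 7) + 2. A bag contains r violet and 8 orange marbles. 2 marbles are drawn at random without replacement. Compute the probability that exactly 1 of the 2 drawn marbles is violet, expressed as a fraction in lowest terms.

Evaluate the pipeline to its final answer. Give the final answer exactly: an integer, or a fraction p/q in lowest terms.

48/91

Stage 1: 9*(27)^2 - 3*(27)^1 - 1 = (6561) + (-81) + (-1) = 6479; answer 6479
Stage 2: S1 = 6479; r = 6; total draws C(14,2) = 91; favorable C(6,1)*C(8,1) = 48; P = 48/91; answer 48/91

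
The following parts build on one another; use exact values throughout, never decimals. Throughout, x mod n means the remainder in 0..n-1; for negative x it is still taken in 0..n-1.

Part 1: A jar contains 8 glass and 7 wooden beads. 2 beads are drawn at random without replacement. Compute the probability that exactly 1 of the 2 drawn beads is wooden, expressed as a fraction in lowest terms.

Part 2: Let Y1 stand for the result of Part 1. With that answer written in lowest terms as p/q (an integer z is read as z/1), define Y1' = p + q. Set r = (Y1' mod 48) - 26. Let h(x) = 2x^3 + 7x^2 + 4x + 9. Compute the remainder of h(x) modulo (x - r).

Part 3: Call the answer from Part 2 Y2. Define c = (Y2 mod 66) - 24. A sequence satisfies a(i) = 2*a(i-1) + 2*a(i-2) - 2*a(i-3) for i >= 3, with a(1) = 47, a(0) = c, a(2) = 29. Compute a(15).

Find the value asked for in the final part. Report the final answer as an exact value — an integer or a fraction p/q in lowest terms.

Part 1: total draws C(15,2) = 105; favorable C(7,1)*C(8,1) = 56; P = 8/15; answer 8/15
Part 2: Y1 = 8/15; threaded value p + q = 23; r = -3; remainder = value at the root: 2*(-3)^3 + 7*(-3)^2 + 4*(-3)^1 + 9 = (-54) + (63) + (-12) + (9) = 6; answer 6
Part 3: Y2 = 6; c = -18; a(3) = 2*(29) + 2*(47) - 2*(-18) = 188; iterating: a(3)=188, a(4)=340, a(5)=998, a(6)=2300, a(7)=5916, a(8)=14436, a(9)=36104, a(10)=89248, a(11)=221832, a(12)=549952, a(13)=1365072, a(14)=3386384, a(15)=8403008; answer 8403008

8403008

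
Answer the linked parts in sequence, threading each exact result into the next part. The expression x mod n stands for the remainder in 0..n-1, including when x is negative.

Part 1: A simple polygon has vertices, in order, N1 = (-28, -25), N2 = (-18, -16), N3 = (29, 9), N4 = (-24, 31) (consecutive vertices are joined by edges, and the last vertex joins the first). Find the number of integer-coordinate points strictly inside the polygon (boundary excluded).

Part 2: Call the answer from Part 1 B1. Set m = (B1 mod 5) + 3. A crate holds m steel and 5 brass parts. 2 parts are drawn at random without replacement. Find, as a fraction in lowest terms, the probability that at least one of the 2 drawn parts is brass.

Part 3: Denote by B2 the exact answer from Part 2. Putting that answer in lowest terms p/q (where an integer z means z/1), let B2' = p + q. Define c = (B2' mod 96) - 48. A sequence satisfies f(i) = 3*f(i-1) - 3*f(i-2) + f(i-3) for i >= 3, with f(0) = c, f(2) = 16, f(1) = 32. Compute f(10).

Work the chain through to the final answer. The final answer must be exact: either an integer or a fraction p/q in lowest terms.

-2236

Part 1: cross terms: (-28*-16 - -18*-25)=-2, (-18*9 - 29*-16)=302, (29*31 - -24*9)=1115, (-24*-25 - -28*31)=1468; twice the area = |2883| = 2883; area = 2883/2; boundary points = 1 + 1 + 1 + 4 = 7; strictly interior points = area - boundary/2 + 1 = 1439; answer 1439
Part 2: B1 = 1439; m = 7; total draws C(12,2) = 66; complement C(7,2) = 21; favorable 66 - 21 = 45; P = 15/22; answer 15/22
Part 3: B2 = 15/22; threaded value p + q = 37; c = -11; f(3) = 3*(16) - 3*(32) + 1*(-11) = -59; iterating: f(3)=-59, f(4)=-193, f(5)=-386, f(6)=-638, f(7)=-949, f(8)=-1319, f(9)=-1748, f(10)=-2236; answer -2236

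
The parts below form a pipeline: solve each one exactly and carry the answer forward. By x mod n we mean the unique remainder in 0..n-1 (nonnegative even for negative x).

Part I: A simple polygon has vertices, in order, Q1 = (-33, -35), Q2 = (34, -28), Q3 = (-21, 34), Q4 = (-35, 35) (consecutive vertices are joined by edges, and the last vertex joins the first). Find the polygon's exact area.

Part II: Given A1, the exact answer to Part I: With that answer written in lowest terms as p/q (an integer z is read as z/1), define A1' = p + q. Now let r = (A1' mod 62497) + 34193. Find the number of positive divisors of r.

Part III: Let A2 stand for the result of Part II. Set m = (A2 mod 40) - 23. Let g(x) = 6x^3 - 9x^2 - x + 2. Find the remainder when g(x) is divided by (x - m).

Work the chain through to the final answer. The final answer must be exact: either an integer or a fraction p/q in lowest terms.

-2

Part I: cross terms: (-33*-28 - 34*-35)=2114, (34*34 - -21*-28)=568, (-21*35 - -35*34)=455, (-35*-35 - -33*35)=2380; twice the area = |5517| = 5517; area = 5517/2; answer 5517/2
Part II: A1 = 5517/2; threaded value p + q = 5519; r = 39712; 39712 = 2^5 * 17 * 73; number of divisors = (5+1) * (1+1) * (1+1) = 24; answer 24
Part III: A2 = 24; m = 1; remainder = value at the root: 6*(1)^3 - 9*(1)^2 - 1*(1)^1 + 2 = (6) + (-9) + (-1) + (2) = -2; answer -2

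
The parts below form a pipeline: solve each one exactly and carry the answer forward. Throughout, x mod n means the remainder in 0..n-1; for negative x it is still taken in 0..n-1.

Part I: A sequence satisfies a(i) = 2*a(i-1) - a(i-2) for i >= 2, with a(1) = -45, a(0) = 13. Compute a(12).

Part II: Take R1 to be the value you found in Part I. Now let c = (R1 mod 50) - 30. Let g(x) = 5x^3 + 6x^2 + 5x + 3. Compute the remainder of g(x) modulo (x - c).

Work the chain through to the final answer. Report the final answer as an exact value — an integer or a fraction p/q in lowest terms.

Part I: a(2) = 2*(-45) - 1*(13) = -103; iterating: a(2)=-103, a(3)=-161, a(4)=-219, a(5)=-277, a(6)=-335, a(7)=-393, a(8)=-451, a(9)=-509, a(10)=-567, a(11)=-625, a(12)=-683; answer -683
Part II: R1 = -683; c = -13; remainder = value at the root: 5*(-13)^3 + 6*(-13)^2 + 5*(-13)^1 + 3 = (-10985) + (1014) + (-65) + (3) = -10033; answer -10033

-10033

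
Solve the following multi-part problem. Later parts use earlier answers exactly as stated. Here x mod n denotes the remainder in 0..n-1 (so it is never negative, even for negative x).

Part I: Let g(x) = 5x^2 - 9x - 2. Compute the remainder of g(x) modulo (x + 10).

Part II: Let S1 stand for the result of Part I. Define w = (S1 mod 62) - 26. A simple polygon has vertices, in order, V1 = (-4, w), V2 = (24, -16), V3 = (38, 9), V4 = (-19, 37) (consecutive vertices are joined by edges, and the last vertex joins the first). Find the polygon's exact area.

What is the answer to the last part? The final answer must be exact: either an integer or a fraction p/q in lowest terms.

2441/2

Part I: remainder = value at the root: 5*(-10)^2 - 9*(-10)^1 - 2 = (500) + (90) + (-2) = 588; answer 588
Part II: S1 = 588; w = 4; cross terms: (-4*-16 - 24*4)=-32, (24*9 - 38*-16)=824, (38*37 - -19*9)=1577, (-19*4 - -4*37)=72; twice the area = |2441| = 2441; area = 2441/2; answer 2441/2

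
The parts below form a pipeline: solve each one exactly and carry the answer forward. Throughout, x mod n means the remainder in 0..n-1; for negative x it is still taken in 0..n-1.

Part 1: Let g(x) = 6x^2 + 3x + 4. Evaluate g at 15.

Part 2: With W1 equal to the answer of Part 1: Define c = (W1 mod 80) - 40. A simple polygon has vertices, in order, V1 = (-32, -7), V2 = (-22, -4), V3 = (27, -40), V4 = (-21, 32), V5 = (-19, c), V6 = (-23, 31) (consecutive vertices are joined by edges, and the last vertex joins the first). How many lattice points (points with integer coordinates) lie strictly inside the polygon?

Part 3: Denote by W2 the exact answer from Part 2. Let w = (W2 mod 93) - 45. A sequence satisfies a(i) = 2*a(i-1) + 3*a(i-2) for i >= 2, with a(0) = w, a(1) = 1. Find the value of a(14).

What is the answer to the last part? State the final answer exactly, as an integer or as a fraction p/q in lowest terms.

-4782973

Part 1: 6*(15)^2 + 3*(15)^1 + 4 = (1350) + (45) + (4) = 1399; answer 1399
Part 2: W1 = 1399; c = -1; cross terms: (-32*-4 - -22*-7)=-26, (-22*-40 - 27*-4)=988, (27*32 - -21*-40)=24, (-21*-1 - -19*32)=629, (-19*31 - -23*-1)=-612, (-23*-7 - -32*31)=1153; twice the area = |2156| = 2156; area = 1078; boundary points = 1 + 1 + 24 + 1 + 4 + 1 = 32; strictly interior points = area - boundary/2 + 1 = 1063; answer 1063
Part 3: W2 = 1063; w = -5; a(2) = 2*(1) + 3*(-5) = -13; iterating: a(2)=-13, a(3)=-23, a(4)=-85, a(5)=-239, a(6)=-733, a(7)=-2183, a(8)=-6565, a(9)=-19679, a(10)=-59053, a(11)=-177143, a(12)=-531445, a(13)=-1594319, a(14)=-4782973; answer -4782973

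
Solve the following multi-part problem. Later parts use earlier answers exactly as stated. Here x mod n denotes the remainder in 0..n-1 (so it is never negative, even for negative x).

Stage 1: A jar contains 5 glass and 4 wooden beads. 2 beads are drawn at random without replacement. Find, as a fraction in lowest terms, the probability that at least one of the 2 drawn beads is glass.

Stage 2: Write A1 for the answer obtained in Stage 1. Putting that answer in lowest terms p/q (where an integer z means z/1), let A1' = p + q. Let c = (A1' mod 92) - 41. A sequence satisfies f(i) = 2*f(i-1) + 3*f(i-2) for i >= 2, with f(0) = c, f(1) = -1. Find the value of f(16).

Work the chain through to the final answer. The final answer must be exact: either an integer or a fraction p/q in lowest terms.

Stage 1: total draws C(9,2) = 36; complement C(4,2) = 6; favorable 36 - 6 = 30; P = 5/6; answer 5/6
Stage 2: A1 = 5/6; threaded value p + q = 11; c = -30; f(2) = 2*(-1) + 3*(-30) = -92; iterating: f(2)=-92, f(3)=-187, f(4)=-650, f(5)=-1861, f(6)=-5672, f(7)=-16927, f(8)=-50870, f(9)=-152521, f(10)=-457652, f(11)=-1372867, f(12)=-4118690, f(13)=-12355981, f(14)=-37068032, f(15)=-111204007, f(16)=-333612110; answer -333612110

-333612110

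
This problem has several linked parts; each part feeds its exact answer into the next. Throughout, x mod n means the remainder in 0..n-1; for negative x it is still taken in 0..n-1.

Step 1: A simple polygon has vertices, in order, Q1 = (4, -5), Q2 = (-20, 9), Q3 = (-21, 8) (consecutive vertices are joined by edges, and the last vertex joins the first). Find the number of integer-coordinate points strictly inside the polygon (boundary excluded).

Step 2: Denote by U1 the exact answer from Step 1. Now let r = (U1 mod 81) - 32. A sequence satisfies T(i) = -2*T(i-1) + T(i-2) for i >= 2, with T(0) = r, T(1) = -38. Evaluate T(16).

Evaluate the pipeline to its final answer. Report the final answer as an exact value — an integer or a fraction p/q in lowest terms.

Step 1: cross terms: (4*9 - -20*-5)=-64, (-20*8 - -21*9)=29, (-21*-5 - 4*8)=73; twice the area = |38| = 38; area = 19; boundary points = 2 + 1 + 1 = 4; strictly interior points = area - boundary/2 + 1 = 18; answer 18
Step 2: U1 = 18; r = -14; T(2) = -2*(-38) + 1*(-14) = 62; iterating: T(2)=62, T(3)=-162, T(4)=386, T(5)=-934, T(6)=2254, T(7)=-5442, T(8)=13138, T(9)=-31718, T(10)=76574, T(11)=-184866, T(12)=446306, T(13)=-1077478, T(14)=2601262, T(15)=-6280002, T(16)=15161266; answer 15161266

15161266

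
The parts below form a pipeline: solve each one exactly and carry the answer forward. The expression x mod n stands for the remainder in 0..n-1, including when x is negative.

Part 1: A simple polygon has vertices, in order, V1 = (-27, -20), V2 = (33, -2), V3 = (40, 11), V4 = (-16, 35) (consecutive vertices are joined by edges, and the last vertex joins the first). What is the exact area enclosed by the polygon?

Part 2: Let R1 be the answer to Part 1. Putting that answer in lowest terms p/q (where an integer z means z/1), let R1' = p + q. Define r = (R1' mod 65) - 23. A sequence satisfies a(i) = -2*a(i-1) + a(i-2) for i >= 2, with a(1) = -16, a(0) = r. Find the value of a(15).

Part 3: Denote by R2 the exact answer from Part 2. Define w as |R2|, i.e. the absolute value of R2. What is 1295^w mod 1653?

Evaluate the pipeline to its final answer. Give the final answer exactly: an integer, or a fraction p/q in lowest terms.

700

Part 1: cross terms: (-27*-2 - 33*-20)=714, (33*11 - 40*-2)=443, (40*35 - -16*11)=1576, (-16*-20 - -27*35)=1265; twice the area = |3998| = 3998; area = 1999; answer 1999
Part 2: R1 = 1999; threaded value p + q = 2000; r = 27; a(2) = -2*(-16) + 1*(27) = 59; iterating: a(2)=59, a(3)=-134, a(4)=327, a(5)=-788, a(6)=1903, a(7)=-4594, a(8)=11091, a(9)=-26776, a(10)=64643, a(11)=-156062, a(12)=376767, a(13)=-909596, a(14)=2195959, a(15)=-5301514; answer -5301514
Part 3: R2 = -5301514; w = 5301514; squarings mod 1653: 1295^1=1295, 1295^2=883, 1295^4=1126, 1295^8=25, 1295^16=625, 1295^32=517, 1295^64=1156, 1295^128=712, 1295^256=1126, 1295^512=25, 1295^1024=625, 1295^2048=517, 1295^4096=1156, 1295^8192=712, 1295^16384=1126, 1295^32768=25, 1295^65536=625, 1295^131072=517, 1295^262144=1156, 1295^524288=712, 1295^1048576=1126, 1295^2097152=25, 1295^4194304=625; 1295^5301514 = 1295^2 * 1295^8 * 1295^256 * 1295^1024 * 1295^8192 * 1295^16384 * 1295^32768 * 1295^1048576 * 1295^4194304 = 700 (mod 1653); answer 700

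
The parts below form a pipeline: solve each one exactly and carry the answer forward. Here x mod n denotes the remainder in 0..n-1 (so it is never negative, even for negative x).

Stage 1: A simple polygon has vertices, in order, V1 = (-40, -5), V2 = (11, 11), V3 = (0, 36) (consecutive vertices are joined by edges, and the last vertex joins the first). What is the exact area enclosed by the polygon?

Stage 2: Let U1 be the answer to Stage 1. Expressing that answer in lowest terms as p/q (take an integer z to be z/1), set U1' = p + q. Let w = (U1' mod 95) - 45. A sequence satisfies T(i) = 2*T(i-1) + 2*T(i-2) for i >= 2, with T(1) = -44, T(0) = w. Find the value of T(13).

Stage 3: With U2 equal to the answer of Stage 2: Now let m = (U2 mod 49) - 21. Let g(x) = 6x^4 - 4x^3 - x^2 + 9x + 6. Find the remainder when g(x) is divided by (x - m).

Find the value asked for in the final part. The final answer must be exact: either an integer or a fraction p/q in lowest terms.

564

Stage 1: cross terms: (-40*11 - 11*-5)=-385, (11*36 - 0*11)=396, (0*-5 - -40*36)=1440; twice the area = |1451| = 1451; area = 1451/2; answer 1451/2
Stage 2: U1 = 1451/2; threaded value p + q = 1453; w = -17; T(2) = 2*(-44) + 2*(-17) = -122; iterating: T(2)=-122, T(3)=-332, T(4)=-908, T(5)=-2480, T(6)=-6776, T(7)=-18512, T(8)=-50576, T(9)=-138176, T(10)=-377504, T(11)=-1031360, T(12)=-2817728, T(13)=-7698176; answer -7698176
Stage 3: U2 = -7698176; m = -3; remainder = value at the root: 6*(-3)^4 - 4*(-3)^3 - 1*(-3)^2 + 9*(-3)^1 + 6 = (486) + (108) + (-9) + (-27) + (6) = 564; answer 564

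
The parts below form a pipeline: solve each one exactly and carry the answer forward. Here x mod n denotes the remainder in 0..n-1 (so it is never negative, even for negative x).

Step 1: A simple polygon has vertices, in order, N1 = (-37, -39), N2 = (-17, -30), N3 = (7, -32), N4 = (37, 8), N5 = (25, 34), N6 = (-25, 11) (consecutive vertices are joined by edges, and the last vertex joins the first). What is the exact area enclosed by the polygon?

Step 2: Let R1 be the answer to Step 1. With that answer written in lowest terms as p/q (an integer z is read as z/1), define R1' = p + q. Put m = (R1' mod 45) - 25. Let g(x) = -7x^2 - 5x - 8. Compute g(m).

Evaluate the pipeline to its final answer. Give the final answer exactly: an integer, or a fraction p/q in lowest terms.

-620

Step 1: cross terms: (-37*-30 - -17*-39)=447, (-17*-32 - 7*-30)=754, (7*8 - 37*-32)=1240, (37*34 - 25*8)=1058, (25*11 - -25*34)=1125, (-25*-39 - -37*11)=1382; twice the area = |6006| = 6006; area = 3003; answer 3003
Step 2: R1 = 3003; threaded value p + q = 3004; m = 9; -7*(9)^2 - 5*(9)^1 - 8 = (-567) + (-45) + (-8) = -620; answer -620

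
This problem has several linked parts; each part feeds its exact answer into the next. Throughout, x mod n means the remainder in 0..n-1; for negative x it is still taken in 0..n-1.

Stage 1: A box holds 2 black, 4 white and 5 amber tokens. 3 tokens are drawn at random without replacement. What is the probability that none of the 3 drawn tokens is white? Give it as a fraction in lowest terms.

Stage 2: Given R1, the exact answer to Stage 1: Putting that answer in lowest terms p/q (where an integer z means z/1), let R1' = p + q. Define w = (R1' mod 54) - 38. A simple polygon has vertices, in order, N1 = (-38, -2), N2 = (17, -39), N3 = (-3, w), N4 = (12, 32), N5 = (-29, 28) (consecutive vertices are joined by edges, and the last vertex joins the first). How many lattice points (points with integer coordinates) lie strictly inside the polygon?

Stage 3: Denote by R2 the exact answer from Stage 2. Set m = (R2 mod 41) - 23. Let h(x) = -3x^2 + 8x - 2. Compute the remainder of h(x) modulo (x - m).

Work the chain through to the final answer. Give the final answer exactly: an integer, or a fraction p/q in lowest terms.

Stage 1: total draws C(11,3) = 165; favorable C(7,3) = 35; P = 7/33; answer 7/33
Stage 2: R1 = 7/33; threaded value p + q = 40; w = 2; cross terms: (-38*-39 - 17*-2)=1516, (17*2 - -3*-39)=-83, (-3*32 - 12*2)=-120, (12*28 - -29*32)=1264, (-29*-2 - -38*28)=1122; twice the area = |3699| = 3699; area = 3699/2; boundary points = 1 + 1 + 15 + 1 + 3 = 21; strictly interior points = area - boundary/2 + 1 = 1840; answer 1840
Stage 3: R2 = 1840; m = 13; remainder = value at the root: -3*(13)^2 + 8*(13)^1 - 2 = (-507) + (104) + (-2) = -405; answer -405

-405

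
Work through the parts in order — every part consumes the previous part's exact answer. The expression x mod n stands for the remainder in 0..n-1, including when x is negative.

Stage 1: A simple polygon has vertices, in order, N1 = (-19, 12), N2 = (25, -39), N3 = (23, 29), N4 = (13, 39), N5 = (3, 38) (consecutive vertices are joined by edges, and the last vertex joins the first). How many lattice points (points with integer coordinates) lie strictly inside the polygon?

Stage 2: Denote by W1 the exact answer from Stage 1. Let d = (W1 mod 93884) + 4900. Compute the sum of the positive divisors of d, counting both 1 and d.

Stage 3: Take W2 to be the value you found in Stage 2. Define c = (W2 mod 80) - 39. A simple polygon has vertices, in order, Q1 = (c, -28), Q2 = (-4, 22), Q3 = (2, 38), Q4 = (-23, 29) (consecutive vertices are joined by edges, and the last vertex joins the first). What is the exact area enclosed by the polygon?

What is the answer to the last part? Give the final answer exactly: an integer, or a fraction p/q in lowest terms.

1009/2

Stage 1: cross terms: (-19*-39 - 25*12)=441, (25*29 - 23*-39)=1622, (23*39 - 13*29)=520, (13*38 - 3*39)=377, (3*12 - -19*38)=758; twice the area = |3718| = 3718; area = 1859; boundary points = 1 + 2 + 10 + 1 + 2 = 16; strictly interior points = area - boundary/2 + 1 = 1852; answer 1852
Stage 2: W1 = 1852; d = 6752; 6752 = 2^5 * 211; sigma = (1 + 2 + 4 + 8 + 16 + 32) * (1 + 211) = 63 * 212 = 13356; answer 13356
Stage 3: W2 = 13356; c = 37; cross terms: (37*22 - -4*-28)=702, (-4*38 - 2*22)=-196, (2*29 - -23*38)=932, (-23*-28 - 37*29)=-429; twice the area = |1009| = 1009; area = 1009/2; answer 1009/2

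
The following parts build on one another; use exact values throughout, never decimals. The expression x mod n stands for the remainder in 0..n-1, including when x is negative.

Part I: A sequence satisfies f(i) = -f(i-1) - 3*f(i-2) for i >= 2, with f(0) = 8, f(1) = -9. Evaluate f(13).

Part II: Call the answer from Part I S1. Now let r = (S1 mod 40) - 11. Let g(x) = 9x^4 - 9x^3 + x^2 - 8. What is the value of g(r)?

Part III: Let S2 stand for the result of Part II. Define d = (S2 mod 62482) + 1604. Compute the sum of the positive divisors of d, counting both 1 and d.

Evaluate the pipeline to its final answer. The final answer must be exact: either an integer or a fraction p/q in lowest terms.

Part I: f(2) = -1*(-9) - 3*(8) = -15; iterating: f(2)=-15, f(3)=42, f(4)=3, f(5)=-129, f(6)=120, f(7)=267, f(8)=-627, f(9)=-174, f(10)=2055, f(11)=-1533, f(12)=-4632, f(13)=9231; answer 9231
Part II: S1 = 9231; r = 20; 9*(20)^4 - 9*(20)^3 + 1*(20)^2 - 8 = (1440000) + (-72000) + (400) + (-8) = 1368392; answer 1368392
Part III: S2 = 1368392; d = 57874; 57874 = 2 * 19 * 1523; sigma = (1 + 2) * (1 + 19) * (1 + 1523) = 3 * 20 * 1524 = 91440; answer 91440

91440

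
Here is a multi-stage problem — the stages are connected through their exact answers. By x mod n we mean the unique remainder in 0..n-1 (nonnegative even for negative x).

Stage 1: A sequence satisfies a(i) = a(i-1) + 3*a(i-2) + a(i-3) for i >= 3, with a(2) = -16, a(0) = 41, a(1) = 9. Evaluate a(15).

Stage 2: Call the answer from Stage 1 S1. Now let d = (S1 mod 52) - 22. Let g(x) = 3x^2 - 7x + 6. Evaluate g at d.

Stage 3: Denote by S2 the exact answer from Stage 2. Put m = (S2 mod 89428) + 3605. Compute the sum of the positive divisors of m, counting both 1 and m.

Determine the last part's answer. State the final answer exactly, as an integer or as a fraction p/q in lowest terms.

4458

Stage 1: a(3) = 1*(-16) + 3*(9) + 1*(41) = 52; iterating: a(3)=52, a(4)=13, a(5)=153, a(6)=244, a(7)=716, a(8)=1601, a(9)=3993, a(10)=9512, a(11)=23092, a(12)=55621, a(13)=134409, a(14)=324364, a(15)=783212; answer 783212
Stage 2: S1 = 783212; d = 18; 3*(18)^2 - 7*(18)^1 + 6 = (972) + (-126) + (6) = 852; answer 852
Stage 3: S2 = 852; m = 4457; 4457 is prime, so its only divisors are 1 and 4457; sigma = 1 + 4457 = 4458; answer 4458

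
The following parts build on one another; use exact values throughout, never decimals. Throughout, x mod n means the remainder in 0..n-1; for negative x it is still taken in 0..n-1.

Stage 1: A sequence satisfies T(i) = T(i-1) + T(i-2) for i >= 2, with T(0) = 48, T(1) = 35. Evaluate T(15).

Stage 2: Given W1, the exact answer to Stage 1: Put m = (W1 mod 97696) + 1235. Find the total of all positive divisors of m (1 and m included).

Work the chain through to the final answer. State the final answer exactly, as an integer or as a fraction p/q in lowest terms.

Stage 1: T(2) = 1*(35) + 1*(48) = 83; iterating: T(2)=83, T(3)=118, T(4)=201, T(5)=319, T(6)=520, T(7)=839, T(8)=1359, T(9)=2198, T(10)=3557, T(11)=5755, T(12)=9312, T(13)=15067, T(14)=24379, T(15)=39446; answer 39446
Stage 2: W1 = 39446; m = 40681; 40681 = 17 * 2393; sigma = (1 + 17) * (1 + 2393) = 18 * 2394 = 43092; answer 43092

43092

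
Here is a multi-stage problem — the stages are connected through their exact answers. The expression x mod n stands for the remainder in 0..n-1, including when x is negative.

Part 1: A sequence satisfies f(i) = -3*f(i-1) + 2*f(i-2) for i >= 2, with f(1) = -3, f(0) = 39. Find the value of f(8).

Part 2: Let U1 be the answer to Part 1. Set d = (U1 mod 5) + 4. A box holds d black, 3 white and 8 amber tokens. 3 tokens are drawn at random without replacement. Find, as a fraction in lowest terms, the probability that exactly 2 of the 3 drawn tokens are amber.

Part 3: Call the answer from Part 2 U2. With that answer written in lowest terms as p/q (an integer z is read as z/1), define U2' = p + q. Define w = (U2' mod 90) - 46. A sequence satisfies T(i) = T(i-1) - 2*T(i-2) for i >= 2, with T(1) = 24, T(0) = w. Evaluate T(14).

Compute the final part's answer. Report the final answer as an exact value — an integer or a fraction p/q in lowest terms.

Part 1: f(2) = -3*(-3) + 2*(39) = 87; iterating: f(2)=87, f(3)=-267, f(4)=975, f(5)=-3459, f(6)=12327, f(7)=-43899, f(8)=156351; answer 156351
Part 2: U1 = 156351; d = 5; total draws C(16,3) = 560; favorable C(8,2)*C(8,1) = 224; P = 2/5; answer 2/5
Part 3: U2 = 2/5; threaded value p + q = 7; w = -39; T(2) = 1*(24) - 2*(-39) = 102; iterating: T(2)=102, T(3)=54, T(4)=-150, T(5)=-258, T(6)=42, T(7)=558, T(8)=474, T(9)=-642, T(10)=-1590, T(11)=-306, T(12)=2874, T(13)=3486, T(14)=-2262; answer -2262

-2262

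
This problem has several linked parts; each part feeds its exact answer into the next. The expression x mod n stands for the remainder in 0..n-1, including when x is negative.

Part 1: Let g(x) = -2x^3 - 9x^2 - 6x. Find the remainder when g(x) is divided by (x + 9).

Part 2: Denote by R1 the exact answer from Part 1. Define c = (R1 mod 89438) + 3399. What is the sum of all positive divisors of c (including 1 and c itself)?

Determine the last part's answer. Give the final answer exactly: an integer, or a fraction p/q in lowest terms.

Part 1: remainder = value at the root: -2*(-9)^3 - 9*(-9)^2 - 6*(-9)^1 = (1458) + (-729) + (54) = 783; answer 783
Part 2: R1 = 783; c = 4182; 4182 = 2 * 3 * 17 * 41; sigma = (1 + 2) * (1 + 3) * (1 + 17) * (1 + 41) = 3 * 4 * 18 * 42 = 9072; answer 9072

9072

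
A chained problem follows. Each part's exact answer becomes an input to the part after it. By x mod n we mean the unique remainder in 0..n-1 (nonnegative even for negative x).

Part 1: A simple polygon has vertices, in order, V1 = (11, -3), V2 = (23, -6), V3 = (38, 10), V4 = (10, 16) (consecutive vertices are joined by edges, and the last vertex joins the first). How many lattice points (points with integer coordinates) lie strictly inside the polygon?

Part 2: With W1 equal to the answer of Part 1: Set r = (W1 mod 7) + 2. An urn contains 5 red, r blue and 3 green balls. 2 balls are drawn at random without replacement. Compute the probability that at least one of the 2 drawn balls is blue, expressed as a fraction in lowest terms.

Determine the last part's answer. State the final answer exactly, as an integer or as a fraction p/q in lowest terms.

Part 1: cross terms: (11*-6 - 23*-3)=3, (23*10 - 38*-6)=458, (38*16 - 10*10)=508, (10*-3 - 11*16)=-206; twice the area = |763| = 763; area = 763/2; boundary points = 3 + 1 + 2 + 1 = 7; strictly interior points = area - boundary/2 + 1 = 379; answer 379
Part 2: W1 = 379; r = 3; total draws C(11,2) = 55; complement C(8,2) = 28; favorable 55 - 28 = 27; P = 27/55; answer 27/55

27/55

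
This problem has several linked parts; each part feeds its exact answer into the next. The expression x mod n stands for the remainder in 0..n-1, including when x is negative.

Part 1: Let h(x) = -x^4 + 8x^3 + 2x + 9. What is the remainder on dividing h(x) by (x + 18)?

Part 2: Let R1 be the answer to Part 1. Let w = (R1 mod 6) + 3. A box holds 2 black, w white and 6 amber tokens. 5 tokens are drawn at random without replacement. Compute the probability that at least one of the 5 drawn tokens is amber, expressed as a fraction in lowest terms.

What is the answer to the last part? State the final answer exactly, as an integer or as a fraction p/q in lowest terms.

Part 1: remainder = value at the root: -1*(-18)^4 + 8*(-18)^3 + 2*(-18)^1 + 9 = (-104976) + (-46656) + (-36) + (9) = -151659; answer -151659
Part 2: R1 = -151659; w = 6; total draws C(14,5) = 2002; complement C(8,5) = 56; favorable 2002 - 56 = 1946; P = 139/143; answer 139/143

139/143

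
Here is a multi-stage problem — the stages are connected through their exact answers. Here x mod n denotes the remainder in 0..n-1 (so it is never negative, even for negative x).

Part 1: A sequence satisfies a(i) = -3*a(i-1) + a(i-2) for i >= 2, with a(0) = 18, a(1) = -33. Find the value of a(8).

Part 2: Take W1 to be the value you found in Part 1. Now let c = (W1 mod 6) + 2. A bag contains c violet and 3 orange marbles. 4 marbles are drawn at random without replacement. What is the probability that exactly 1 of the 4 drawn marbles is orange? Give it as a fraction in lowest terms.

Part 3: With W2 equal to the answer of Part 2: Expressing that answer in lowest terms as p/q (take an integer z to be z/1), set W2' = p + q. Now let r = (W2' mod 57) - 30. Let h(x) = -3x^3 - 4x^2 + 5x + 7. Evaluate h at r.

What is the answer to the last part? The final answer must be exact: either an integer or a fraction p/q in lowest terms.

Part 1: a(2) = -3*(-33) + 1*(18) = 117; iterating: a(2)=117, a(3)=-384, a(4)=1269, a(5)=-4191, a(6)=13842, a(7)=-45717, a(8)=150993; answer 150993
Part 2: W1 = 150993; c = 5; total draws C(8,4) = 70; favorable C(3,1)*C(5,3) = 30; P = 3/7; answer 3/7
Part 3: W2 = 3/7; threaded value p + q = 10; r = -20; -3*(-20)^3 - 4*(-20)^2 + 5*(-20)^1 + 7 = (24000) + (-1600) + (-100) + (7) = 22307; answer 22307

22307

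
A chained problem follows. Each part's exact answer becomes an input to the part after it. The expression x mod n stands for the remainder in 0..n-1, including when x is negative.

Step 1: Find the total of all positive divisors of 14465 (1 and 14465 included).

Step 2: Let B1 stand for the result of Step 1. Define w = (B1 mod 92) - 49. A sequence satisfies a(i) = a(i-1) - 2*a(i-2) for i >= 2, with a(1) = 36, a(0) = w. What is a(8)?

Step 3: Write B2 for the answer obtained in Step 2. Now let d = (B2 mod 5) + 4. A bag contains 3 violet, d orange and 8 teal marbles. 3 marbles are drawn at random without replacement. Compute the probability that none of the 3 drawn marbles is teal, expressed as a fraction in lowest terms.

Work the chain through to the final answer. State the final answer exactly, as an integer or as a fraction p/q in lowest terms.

Step 1: 14465 = 5 * 11 * 263; sigma = (1 + 5) * (1 + 11) * (1 + 263) = 6 * 12 * 264 = 19008; answer 19008
Step 2: B1 = 19008; w = 7; a(2) = 1*(36) - 2*(7) = 22; iterating: a(2)=22, a(3)=-50, a(4)=-94, a(5)=6, a(6)=194, a(7)=182, a(8)=-206; answer -206
Step 3: B2 = -206; d = 8; total draws C(19,3) = 969; favorable C(11,3) = 165; P = 55/323; answer 55/323

55/323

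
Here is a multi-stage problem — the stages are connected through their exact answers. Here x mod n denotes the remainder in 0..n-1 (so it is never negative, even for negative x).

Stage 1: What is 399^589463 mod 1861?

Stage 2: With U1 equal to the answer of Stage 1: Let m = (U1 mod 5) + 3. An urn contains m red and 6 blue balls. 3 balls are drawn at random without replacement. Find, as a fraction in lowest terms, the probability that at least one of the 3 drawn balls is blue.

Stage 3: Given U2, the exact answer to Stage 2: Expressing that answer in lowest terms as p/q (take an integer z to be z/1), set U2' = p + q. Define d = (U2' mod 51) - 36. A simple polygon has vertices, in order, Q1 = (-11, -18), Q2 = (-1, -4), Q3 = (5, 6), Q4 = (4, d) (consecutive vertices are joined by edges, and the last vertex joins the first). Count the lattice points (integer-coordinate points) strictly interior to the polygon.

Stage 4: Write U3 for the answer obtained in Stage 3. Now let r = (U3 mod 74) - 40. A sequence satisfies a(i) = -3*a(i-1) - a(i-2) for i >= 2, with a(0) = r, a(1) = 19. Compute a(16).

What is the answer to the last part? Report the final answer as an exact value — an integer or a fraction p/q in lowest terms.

Stage 1: squarings mod 1861: 399^1=399, 399^2=1016, 399^4=1262, 399^8=1489, 399^16=670, 399^32=399, 399^64=1016, 399^128=1262, 399^256=1489, 399^512=670, 399^1024=399, 399^2048=1016, 399^4096=1262, 399^8192=1489, 399^16384=670, 399^32768=399, 399^65536=1016, 399^131072=1262, 399^262144=1489, 399^524288=670; 399^589463 = 399^1 * 399^2 * 399^4 * 399^16 * 399^128 * 399^512 * 399^1024 * 399^2048 * 399^4096 * 399^8192 * 399^16384 * 399^32768 * 399^524288 = 1676 (mod 1861); answer 1676
Stage 2: U1 = 1676; m = 4; total draws C(10,3) = 120; complement C(4,3) = 4; favorable 120 - 4 = 116; P = 29/30; answer 29/30
Stage 3: U2 = 29/30; threaded value p + q = 59; d = -28; cross terms: (-11*-4 - -1*-18)=26, (-1*6 - 5*-4)=14, (5*-28 - 4*6)=-164, (4*-18 - -11*-28)=-380; twice the area = |-504| = 504; area = 252; boundary points = 2 + 2 + 1 + 5 = 10; strictly interior points = area - boundary/2 + 1 = 248; answer 248
Stage 4: U3 = 248; r = -14; a(2) = -3*(19) - 1*(-14) = -43; iterating: a(2)=-43, a(3)=110, a(4)=-287, a(5)=751, a(6)=-1966, a(7)=5147, a(8)=-13475, a(9)=35278, a(10)=-92359, a(11)=241799, a(12)=-633038, a(13)=1657315, a(14)=-4338907, a(15)=11359406, a(16)=-29739311; answer -29739311

-29739311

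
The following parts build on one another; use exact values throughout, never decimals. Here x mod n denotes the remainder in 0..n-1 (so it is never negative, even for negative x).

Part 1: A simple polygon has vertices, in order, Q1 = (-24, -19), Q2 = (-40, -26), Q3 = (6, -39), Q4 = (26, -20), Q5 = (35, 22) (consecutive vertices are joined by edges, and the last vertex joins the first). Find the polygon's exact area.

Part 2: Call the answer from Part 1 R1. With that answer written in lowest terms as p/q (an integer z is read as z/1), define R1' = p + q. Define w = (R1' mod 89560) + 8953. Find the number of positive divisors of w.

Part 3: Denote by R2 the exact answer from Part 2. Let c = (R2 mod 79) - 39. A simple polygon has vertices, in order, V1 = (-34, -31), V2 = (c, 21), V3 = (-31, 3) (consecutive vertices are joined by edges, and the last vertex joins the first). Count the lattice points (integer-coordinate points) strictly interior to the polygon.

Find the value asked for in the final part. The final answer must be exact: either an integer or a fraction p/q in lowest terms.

136

Part 1: cross terms: (-24*-26 - -40*-19)=-136, (-40*-39 - 6*-26)=1716, (6*-20 - 26*-39)=894, (26*22 - 35*-20)=1272, (35*-19 - -24*22)=-137; twice the area = |3609| = 3609; area = 3609/2; answer 3609/2
Part 2: R1 = 3609/2; threaded value p + q = 3611; w = 12564; 12564 = 2^2 * 3^2 * 349; number of divisors = (2+1) * (2+1) * (1+1) = 18; answer 18
Part 3: R2 = 18; c = -21; cross terms: (-34*21 - -21*-31)=-1365, (-21*3 - -31*21)=588, (-31*-31 - -34*3)=1063; twice the area = |286| = 286; area = 143; boundary points = 13 + 2 + 1 = 16; strictly interior points = area - boundary/2 + 1 = 136; answer 136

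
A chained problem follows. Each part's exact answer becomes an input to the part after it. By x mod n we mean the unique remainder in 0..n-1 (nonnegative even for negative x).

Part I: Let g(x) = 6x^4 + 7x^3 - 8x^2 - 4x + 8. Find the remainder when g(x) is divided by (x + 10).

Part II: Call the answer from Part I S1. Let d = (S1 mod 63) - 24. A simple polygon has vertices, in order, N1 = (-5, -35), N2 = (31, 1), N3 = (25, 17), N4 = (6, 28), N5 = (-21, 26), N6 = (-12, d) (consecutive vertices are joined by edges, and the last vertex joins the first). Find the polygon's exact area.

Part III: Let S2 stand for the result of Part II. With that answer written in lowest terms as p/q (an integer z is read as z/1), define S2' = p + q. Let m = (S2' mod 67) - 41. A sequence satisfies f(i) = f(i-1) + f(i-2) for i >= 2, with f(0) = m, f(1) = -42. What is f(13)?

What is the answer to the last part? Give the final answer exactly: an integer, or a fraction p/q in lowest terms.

-9354

Part I: remainder = value at the root: 6*(-10)^4 + 7*(-10)^3 - 8*(-10)^2 - 4*(-10)^1 + 8 = (60000) + (-7000) + (-800) + (40) + (8) = 52248; answer 52248
Part II: S1 = 52248; d = -3; cross terms: (-5*1 - 31*-35)=1080, (31*17 - 25*1)=502, (25*28 - 6*17)=598, (6*26 - -21*28)=744, (-21*-3 - -12*26)=375, (-12*-35 - -5*-3)=405; twice the area = |3704| = 3704; area = 1852; answer 1852
Part III: S2 = 1852; threaded value p + q = 1853; m = 3; f(2) = 1*(-42) + 1*(3) = -39; iterating: f(2)=-39, f(3)=-81, f(4)=-120, f(5)=-201, f(6)=-321, f(7)=-522, f(8)=-843, f(9)=-1365, f(10)=-2208, f(11)=-3573, f(12)=-5781, f(13)=-9354; answer -9354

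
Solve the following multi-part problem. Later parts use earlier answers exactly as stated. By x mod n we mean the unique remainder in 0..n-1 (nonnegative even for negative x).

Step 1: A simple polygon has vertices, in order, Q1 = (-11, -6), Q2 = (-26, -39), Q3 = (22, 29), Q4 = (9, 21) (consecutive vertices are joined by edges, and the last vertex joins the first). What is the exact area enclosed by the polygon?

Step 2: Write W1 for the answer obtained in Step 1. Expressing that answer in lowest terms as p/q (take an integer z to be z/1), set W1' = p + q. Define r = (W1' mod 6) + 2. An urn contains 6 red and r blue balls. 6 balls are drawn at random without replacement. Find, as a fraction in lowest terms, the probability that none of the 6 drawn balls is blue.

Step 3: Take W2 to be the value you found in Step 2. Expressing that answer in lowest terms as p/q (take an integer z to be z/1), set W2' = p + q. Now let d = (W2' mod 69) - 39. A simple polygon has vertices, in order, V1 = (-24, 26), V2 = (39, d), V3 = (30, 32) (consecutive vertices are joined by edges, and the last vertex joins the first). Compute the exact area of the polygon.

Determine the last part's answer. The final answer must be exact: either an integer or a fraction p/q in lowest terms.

Step 1: cross terms: (-11*-39 - -26*-6)=273, (-26*29 - 22*-39)=104, (22*21 - 9*29)=201, (9*-6 - -11*21)=177; twice the area = |755| = 755; area = 755/2; answer 755/2
Step 2: W1 = 755/2; threaded value p + q = 757; r = 3; total draws C(9,6) = 84; favorable C(6,6) = 1; P = 1/84; answer 1/84
Step 3: W2 = 1/84; threaded value p + q = 85; d = -23; cross terms: (-24*-23 - 39*26)=-462, (39*32 - 30*-23)=1938, (30*26 - -24*32)=1548; twice the area = |3024| = 3024; area = 1512; answer 1512

1512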